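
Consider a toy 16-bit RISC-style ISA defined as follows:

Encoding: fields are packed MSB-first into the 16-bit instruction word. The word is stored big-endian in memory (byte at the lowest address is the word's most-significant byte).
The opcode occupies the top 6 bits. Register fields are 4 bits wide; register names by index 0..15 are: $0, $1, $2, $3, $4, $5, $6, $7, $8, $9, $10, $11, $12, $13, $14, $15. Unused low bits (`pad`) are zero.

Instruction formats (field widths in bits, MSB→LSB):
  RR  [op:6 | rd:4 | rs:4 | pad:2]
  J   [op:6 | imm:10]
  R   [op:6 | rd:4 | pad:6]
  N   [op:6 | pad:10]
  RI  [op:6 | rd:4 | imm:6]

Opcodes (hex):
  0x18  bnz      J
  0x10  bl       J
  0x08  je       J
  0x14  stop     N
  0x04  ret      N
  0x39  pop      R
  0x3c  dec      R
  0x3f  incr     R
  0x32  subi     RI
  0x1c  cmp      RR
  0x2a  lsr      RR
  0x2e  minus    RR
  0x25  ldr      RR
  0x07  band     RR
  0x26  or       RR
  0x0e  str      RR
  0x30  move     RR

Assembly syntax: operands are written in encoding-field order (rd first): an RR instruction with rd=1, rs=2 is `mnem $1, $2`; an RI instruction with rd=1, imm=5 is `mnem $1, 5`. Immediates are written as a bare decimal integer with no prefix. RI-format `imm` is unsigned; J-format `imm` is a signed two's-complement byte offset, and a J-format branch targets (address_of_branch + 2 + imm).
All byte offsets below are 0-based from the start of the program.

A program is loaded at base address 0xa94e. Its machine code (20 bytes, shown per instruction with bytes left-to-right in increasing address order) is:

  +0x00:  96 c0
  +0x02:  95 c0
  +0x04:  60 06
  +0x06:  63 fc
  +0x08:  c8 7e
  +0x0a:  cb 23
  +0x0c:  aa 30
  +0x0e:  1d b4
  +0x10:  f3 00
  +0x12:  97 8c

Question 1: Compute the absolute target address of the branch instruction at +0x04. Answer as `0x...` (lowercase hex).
+0x04: 60 06 ⇒ word 0x6006 (big)
  op=0x6006>>10=0x18 ⇒ bnz (J)
  imm@[9:0]=0x6 ⇒ 6
  target = base 0xa94e + off 0x04 + 2 + imm 6 = 0xa95a

0xa95a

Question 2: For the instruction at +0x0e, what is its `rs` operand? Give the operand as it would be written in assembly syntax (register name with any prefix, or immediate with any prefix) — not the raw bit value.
$13

+0x0e: 1d b4 ⇒ word 0x1db4 (big)
  opcode bits[15:10]=0x7: band/RR
  [9:6] rd=6 = $6
  [5:2] rs=13 = $13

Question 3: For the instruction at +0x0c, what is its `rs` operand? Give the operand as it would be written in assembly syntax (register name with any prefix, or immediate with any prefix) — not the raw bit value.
[0c] aa 30 → 0xaa30
  op=0xaa30>>10=0x2a ⇒ lsr (RR)
  [9:6] rd=8 = $8
  [5:2] rs=12 = $12

$12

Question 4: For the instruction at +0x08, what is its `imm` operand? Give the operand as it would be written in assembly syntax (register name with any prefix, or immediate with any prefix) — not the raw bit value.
@+08  big-endian(c8 7e) = 0xc87e
  op=0xc87e>>10=0x32 ⇒ subi (RI)
  rd@[9:6]=0x1 ⇒ $1
  imm@[5:0]=0x3e ⇒ 62

62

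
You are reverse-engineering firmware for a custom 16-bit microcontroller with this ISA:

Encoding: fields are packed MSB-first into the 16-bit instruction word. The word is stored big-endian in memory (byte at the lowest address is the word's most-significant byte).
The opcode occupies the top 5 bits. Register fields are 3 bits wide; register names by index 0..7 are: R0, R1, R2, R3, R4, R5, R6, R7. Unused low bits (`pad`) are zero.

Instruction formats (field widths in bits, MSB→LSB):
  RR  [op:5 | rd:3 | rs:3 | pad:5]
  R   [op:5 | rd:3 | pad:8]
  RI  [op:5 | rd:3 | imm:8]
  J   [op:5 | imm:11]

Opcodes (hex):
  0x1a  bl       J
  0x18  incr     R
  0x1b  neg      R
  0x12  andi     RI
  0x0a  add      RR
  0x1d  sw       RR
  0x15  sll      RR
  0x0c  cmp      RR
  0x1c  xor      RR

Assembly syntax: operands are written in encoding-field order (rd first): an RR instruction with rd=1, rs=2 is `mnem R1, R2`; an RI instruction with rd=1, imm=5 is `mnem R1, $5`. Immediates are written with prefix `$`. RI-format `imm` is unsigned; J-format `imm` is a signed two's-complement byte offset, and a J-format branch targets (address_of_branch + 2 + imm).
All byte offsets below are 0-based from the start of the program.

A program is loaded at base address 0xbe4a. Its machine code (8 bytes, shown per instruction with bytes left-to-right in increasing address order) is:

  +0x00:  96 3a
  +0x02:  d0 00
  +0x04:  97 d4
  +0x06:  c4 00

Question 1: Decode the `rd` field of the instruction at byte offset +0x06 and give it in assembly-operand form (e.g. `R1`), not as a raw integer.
R4

off 0x06: read c4 00 as big → 0xc400
  top 5b → 0x18 → incr [R]
  rd: (w>>8)&0x7=0x4 → R4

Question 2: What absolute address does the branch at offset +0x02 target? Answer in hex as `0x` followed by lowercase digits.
off 0x02: read d0 00 as big → 0xd000
  top 5b → 0x1a → bl [J]
  imm: (w>>0)&0x7ff=0x0 → $0
  target = base 0xbe4a + off 0x02 + 2 + imm 0 = 0xbe4e

0xbe4e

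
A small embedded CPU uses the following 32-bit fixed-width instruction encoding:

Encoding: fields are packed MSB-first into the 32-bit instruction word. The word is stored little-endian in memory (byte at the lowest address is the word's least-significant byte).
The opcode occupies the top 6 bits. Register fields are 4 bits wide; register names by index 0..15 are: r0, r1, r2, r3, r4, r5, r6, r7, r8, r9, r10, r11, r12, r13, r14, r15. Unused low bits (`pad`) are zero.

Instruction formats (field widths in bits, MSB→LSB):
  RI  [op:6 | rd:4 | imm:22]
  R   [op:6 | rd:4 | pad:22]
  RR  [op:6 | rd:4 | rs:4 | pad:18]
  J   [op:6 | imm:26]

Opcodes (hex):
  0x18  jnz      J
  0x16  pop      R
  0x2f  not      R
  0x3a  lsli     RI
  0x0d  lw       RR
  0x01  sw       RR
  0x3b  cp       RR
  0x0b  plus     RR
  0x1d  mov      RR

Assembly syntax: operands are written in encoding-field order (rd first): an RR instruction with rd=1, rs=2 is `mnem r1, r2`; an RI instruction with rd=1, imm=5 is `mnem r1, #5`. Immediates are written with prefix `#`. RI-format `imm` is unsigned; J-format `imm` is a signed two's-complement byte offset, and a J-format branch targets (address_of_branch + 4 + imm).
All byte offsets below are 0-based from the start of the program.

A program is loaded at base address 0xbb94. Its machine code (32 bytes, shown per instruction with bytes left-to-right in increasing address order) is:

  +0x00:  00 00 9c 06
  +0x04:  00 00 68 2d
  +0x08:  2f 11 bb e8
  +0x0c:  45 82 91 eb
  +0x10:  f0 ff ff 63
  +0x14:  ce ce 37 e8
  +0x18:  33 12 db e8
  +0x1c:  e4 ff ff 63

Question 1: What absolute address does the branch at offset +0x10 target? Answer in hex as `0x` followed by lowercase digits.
[10] f0 ff ff 63 → 0x63fffff0
  opcode bits[31:26]=0x18: jnz/J
  imm: (w>>0)&0x3ffffff=0x3fffff0 (s26→-16) → #-16
  target = base 0xbb94 + off 0x10 + 4 + imm -16 = 0xbb98

0xbb98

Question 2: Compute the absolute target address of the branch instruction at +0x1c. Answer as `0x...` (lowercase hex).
0xbb98

@+1c  little-endian(e4 ff ff 63) = 0x63ffffe4
  op=0x63ffffe4>>26=0x18 ⇒ jnz (J)
  [25:0] imm=67108836 (s26→-28) = #-28
  target = base 0xbb94 + off 0x1c + 4 + imm -28 = 0xbb98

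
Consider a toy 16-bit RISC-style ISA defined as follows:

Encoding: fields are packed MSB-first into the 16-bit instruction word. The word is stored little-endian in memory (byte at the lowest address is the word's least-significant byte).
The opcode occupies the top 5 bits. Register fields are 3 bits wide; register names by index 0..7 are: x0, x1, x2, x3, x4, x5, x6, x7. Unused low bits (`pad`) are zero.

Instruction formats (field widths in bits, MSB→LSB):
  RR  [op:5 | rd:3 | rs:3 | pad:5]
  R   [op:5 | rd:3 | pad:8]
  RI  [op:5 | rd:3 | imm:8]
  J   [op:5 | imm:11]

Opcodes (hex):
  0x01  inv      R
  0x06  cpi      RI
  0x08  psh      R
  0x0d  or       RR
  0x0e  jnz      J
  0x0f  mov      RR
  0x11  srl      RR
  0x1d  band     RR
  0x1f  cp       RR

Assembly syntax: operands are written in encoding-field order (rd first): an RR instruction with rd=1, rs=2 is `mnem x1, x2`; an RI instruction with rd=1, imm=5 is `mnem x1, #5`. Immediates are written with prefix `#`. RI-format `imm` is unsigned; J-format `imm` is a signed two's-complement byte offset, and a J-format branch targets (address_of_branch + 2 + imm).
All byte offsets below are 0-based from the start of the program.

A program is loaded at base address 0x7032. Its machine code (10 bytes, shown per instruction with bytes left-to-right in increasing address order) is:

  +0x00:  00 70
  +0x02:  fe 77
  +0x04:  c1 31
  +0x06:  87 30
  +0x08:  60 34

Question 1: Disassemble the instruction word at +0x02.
@+02  little-endian(fe 77) = 0x77fe
  top 5b → 0xe → jnz [J]
  imm: (w>>0)&0x7ff=0x7fe (s11→-2) → #-2

jnz #-2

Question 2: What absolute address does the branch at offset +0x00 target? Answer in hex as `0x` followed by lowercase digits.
0x7034

[00] 00 70 → 0x7000
  opcode bits[15:11]=0xe: jnz/J
  imm@[10:0]=0x0 ⇒ #0
  target = base 0x7032 + off 0x00 + 2 + imm 0 = 0x7034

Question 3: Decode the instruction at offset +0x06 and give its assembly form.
@+06  little-endian(87 30) = 0x3087
  top 5b → 0x6 → cpi [RI]
  [10:8] rd=0 = x0
  [7:0] imm=135 = #135

cpi x0, #135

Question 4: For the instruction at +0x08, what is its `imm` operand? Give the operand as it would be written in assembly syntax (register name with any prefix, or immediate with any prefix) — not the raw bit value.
#96

off 0x08: read 60 34 as little → 0x3460
  top 5b → 0x6 → cpi [RI]
  rd: (w>>8)&0x7=0x4 → x4
  imm: (w>>0)&0xff=0x60 → #96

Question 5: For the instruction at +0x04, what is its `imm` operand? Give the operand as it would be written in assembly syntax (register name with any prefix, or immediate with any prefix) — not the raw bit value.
[04] c1 31 → 0x31c1
  top 5b → 0x6 → cpi [RI]
  rd@[10:8]=0x1 ⇒ x1
  imm@[7:0]=0xc1 ⇒ #193

#193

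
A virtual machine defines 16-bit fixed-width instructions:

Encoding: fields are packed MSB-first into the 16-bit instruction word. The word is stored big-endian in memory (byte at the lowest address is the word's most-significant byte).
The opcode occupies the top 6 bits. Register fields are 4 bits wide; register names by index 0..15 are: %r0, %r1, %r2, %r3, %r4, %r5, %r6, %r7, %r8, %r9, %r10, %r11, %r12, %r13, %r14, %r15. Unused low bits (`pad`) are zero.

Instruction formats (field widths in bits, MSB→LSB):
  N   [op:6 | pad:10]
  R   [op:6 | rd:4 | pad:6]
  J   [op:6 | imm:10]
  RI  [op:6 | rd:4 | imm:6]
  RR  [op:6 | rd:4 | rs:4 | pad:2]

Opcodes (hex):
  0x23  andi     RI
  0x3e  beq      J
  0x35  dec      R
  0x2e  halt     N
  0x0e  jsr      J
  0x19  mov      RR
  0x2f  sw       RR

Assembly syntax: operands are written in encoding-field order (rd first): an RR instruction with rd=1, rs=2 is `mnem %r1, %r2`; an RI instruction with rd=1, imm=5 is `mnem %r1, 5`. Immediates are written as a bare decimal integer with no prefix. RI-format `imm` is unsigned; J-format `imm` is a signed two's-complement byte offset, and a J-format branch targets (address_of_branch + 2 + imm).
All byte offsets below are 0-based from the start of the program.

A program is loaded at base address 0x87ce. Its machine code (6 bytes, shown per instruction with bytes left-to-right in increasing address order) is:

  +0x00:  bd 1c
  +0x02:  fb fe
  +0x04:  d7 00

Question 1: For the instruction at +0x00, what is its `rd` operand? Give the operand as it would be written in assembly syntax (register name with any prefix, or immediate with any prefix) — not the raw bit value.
off 0x00: read bd 1c as big → 0xbd1c
  top 6b → 0x2f → sw [RR]
  [9:6] rd=4 = %r4
  [5:2] rs=7 = %r7

%r4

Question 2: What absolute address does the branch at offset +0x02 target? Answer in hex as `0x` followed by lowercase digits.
0x87d0

@+02  big-endian(fb fe) = 0xfbfe
  op=0xfbfe>>10=0x3e ⇒ beq (J)
  imm: (w>>0)&0x3ff=0x3fe (s10→-2) → -2
  target = base 0x87ce + off 0x02 + 2 + imm -2 = 0x87d0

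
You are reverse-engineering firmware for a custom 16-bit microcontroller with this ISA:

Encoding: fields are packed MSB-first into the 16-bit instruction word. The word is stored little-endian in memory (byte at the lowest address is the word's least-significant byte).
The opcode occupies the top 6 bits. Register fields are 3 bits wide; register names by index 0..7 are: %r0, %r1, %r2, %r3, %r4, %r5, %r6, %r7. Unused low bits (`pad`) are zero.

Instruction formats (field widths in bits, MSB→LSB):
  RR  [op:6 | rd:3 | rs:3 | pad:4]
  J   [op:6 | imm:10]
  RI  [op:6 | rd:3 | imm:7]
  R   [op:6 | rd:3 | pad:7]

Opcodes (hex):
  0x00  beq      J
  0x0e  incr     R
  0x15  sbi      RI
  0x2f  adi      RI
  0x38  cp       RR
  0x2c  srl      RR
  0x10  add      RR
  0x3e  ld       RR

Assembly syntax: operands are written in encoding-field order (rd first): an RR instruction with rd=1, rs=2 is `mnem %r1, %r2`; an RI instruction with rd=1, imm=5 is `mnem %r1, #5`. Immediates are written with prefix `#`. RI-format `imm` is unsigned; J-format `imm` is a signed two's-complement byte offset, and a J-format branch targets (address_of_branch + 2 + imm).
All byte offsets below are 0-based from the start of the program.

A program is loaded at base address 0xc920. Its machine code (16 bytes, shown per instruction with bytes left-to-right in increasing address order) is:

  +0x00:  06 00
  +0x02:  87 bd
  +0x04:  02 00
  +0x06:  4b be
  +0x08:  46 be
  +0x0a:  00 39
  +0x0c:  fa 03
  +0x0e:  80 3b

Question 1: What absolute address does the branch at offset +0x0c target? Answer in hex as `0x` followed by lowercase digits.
+0x0c: fa 03 ⇒ word 0x03fa (little)
  top 6b → 0x0 → beq [J]
  imm: (w>>0)&0x3ff=0x3fa (s10→-6) → #-6
  target = base 0xc920 + off 0x0c + 2 + imm -6 = 0xc928

0xc928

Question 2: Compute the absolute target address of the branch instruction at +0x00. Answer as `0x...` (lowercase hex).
+0x00: 06 00 ⇒ word 0x0006 (little)
  op=0x0006>>10=0x0 ⇒ beq (J)
  [9:0] imm=6 = #6
  target = base 0xc920 + off 0x00 + 2 + imm 6 = 0xc928

0xc928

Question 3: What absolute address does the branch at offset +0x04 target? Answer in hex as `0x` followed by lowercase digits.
[04] 02 00 → 0x0002
  op=0x0002>>10=0x0 ⇒ beq (J)
  [9:0] imm=2 = #2
  target = base 0xc920 + off 0x04 + 2 + imm 2 = 0xc928

0xc928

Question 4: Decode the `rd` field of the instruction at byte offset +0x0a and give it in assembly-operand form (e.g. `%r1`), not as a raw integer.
%r2

off 0x0a: read 00 39 as little → 0x3900
  op=0x3900>>10=0xe ⇒ incr (R)
  rd: (w>>7)&0x7=0x2 → %r2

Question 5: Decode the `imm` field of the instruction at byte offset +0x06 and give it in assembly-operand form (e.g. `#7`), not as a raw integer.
#75

off 0x06: read 4b be as little → 0xbe4b
  opcode bits[15:10]=0x2f: adi/RI
  rd: (w>>7)&0x7=0x4 → %r4
  imm: (w>>0)&0x7f=0x4b → #75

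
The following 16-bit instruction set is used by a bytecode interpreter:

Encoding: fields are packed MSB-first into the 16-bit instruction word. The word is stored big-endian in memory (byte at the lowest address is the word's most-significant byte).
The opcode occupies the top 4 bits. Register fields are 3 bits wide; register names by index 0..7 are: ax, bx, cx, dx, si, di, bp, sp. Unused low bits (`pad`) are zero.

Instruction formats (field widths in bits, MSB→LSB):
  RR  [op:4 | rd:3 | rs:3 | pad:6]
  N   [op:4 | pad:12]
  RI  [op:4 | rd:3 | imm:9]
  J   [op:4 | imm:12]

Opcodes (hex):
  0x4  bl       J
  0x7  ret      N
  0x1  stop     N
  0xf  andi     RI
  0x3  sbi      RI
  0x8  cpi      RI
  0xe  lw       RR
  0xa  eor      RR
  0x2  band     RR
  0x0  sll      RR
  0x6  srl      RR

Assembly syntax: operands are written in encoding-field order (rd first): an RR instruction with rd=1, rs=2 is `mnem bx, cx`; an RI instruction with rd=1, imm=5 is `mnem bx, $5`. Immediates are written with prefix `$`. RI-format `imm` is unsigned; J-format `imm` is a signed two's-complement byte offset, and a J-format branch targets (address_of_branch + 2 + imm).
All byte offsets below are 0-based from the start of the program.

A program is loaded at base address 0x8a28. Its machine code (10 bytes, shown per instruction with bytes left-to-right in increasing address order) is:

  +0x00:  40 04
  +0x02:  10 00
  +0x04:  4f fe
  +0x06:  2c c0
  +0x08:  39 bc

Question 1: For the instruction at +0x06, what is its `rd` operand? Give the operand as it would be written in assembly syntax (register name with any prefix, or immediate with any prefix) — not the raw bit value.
bp

@+06  big-endian(2c c0) = 0x2cc0
  opcode bits[15:12]=0x2: band/RR
  rd: (w>>9)&0x7=0x6 → bp
  rs: (w>>6)&0x7=0x3 → dx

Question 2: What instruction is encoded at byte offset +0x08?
sbi si, $444

@+08  big-endian(39 bc) = 0x39bc
  op=0x39bc>>12=0x3 ⇒ sbi (RI)
  rd: (w>>9)&0x7=0x4 → si
  imm: (w>>0)&0x1ff=0x1bc → $444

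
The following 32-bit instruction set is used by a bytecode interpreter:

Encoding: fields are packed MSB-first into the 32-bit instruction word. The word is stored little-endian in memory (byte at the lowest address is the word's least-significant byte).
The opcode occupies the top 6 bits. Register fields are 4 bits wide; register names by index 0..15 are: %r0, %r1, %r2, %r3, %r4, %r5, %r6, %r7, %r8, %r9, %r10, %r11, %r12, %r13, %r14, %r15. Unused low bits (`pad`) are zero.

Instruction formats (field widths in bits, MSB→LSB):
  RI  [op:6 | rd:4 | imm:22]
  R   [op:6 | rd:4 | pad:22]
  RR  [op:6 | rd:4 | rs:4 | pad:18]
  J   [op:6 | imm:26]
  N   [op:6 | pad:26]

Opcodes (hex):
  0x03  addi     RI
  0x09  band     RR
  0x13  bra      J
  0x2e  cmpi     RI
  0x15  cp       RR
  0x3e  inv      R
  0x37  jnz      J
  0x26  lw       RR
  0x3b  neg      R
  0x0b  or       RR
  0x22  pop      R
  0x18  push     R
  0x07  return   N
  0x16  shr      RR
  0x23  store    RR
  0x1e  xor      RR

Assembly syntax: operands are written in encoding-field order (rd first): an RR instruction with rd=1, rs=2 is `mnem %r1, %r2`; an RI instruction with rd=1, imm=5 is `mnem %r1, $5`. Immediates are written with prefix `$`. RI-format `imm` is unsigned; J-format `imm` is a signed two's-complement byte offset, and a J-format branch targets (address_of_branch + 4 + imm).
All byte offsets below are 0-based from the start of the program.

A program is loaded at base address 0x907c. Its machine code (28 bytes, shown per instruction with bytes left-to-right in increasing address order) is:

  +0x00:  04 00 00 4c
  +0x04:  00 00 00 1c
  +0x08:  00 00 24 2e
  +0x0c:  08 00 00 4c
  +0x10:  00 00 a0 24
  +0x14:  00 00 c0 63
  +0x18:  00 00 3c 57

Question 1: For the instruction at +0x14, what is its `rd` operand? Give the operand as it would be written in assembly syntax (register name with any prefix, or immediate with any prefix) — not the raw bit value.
off 0x14: read 00 00 c0 63 as little → 0x63c00000
  op=0x63c00000>>26=0x18 ⇒ push (R)
  rd: (w>>22)&0xf=0xf → %r15

%r15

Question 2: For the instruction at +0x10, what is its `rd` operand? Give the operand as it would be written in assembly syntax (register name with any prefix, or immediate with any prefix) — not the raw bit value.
%r2

+0x10: 00 00 a0 24 ⇒ word 0x24a00000 (little)
  top 6b → 0x9 → band [RR]
  rd@[25:22]=0x2 ⇒ %r2
  rs@[21:18]=0x8 ⇒ %r8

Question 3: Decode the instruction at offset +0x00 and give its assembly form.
off 0x00: read 04 00 00 4c as little → 0x4c000004
  opcode bits[31:26]=0x13: bra/J
  imm@[25:0]=0x4 ⇒ $4

bra $4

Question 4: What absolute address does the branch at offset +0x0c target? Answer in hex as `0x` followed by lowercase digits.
off 0x0c: read 08 00 00 4c as little → 0x4c000008
  op=0x4c000008>>26=0x13 ⇒ bra (J)
  [25:0] imm=8 = $8
  target = base 0x907c + off 0x0c + 4 + imm 8 = 0x9094

0x9094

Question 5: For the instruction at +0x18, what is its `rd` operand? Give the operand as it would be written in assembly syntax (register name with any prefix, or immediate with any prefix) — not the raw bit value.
off 0x18: read 00 00 3c 57 as little → 0x573c0000
  op=0x573c0000>>26=0x15 ⇒ cp (RR)
  rd: (w>>22)&0xf=0xc → %r12
  rs: (w>>18)&0xf=0xf → %r15

%r12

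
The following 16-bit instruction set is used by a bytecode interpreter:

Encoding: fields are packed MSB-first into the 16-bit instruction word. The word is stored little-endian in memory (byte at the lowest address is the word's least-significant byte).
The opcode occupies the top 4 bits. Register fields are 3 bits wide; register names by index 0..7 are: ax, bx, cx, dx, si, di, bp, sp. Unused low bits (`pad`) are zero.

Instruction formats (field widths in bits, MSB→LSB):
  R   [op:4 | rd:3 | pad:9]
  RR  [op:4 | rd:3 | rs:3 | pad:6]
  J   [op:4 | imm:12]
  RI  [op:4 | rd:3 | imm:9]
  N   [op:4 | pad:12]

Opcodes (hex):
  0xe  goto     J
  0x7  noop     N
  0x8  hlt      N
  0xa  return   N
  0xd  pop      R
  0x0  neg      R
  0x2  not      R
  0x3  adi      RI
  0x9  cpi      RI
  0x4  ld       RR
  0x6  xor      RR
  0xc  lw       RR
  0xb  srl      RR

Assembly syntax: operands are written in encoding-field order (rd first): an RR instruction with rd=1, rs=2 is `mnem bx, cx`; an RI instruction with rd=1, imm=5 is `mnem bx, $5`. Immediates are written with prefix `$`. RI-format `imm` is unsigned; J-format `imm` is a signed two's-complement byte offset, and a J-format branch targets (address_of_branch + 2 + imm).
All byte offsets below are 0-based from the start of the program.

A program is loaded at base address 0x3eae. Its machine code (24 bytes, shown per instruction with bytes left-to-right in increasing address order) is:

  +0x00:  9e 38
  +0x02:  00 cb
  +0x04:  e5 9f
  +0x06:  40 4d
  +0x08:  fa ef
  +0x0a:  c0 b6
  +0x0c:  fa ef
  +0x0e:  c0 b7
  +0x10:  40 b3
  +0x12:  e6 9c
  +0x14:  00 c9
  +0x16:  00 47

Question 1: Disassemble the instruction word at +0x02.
lw di, si

off 0x02: read 00 cb as little → 0xcb00
  top 4b → 0xc → lw [RR]
  [11:9] rd=5 = di
  [8:6] rs=4 = si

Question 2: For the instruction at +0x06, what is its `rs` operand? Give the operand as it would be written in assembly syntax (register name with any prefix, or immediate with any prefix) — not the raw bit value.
di

@+06  little-endian(40 4d) = 0x4d40
  top 4b → 0x4 → ld [RR]
  [11:9] rd=6 = bp
  [8:6] rs=5 = di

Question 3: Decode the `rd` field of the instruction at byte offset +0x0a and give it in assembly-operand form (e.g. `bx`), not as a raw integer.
dx

off 0x0a: read c0 b6 as little → 0xb6c0
  opcode bits[15:12]=0xb: srl/RR
  [11:9] rd=3 = dx
  [8:6] rs=3 = dx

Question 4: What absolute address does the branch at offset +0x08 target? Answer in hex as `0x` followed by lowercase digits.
0x3eb2

+0x08: fa ef ⇒ word 0xeffa (little)
  opcode bits[15:12]=0xe: goto/J
  [11:0] imm=4090 (s12→-6) = $-6
  target = base 0x3eae + off 0x08 + 2 + imm -6 = 0x3eb2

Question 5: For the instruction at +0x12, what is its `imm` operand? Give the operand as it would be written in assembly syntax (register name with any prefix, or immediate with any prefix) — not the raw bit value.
$230

[12] e6 9c → 0x9ce6
  opcode bits[15:12]=0x9: cpi/RI
  rd@[11:9]=0x6 ⇒ bp
  imm@[8:0]=0xe6 ⇒ $230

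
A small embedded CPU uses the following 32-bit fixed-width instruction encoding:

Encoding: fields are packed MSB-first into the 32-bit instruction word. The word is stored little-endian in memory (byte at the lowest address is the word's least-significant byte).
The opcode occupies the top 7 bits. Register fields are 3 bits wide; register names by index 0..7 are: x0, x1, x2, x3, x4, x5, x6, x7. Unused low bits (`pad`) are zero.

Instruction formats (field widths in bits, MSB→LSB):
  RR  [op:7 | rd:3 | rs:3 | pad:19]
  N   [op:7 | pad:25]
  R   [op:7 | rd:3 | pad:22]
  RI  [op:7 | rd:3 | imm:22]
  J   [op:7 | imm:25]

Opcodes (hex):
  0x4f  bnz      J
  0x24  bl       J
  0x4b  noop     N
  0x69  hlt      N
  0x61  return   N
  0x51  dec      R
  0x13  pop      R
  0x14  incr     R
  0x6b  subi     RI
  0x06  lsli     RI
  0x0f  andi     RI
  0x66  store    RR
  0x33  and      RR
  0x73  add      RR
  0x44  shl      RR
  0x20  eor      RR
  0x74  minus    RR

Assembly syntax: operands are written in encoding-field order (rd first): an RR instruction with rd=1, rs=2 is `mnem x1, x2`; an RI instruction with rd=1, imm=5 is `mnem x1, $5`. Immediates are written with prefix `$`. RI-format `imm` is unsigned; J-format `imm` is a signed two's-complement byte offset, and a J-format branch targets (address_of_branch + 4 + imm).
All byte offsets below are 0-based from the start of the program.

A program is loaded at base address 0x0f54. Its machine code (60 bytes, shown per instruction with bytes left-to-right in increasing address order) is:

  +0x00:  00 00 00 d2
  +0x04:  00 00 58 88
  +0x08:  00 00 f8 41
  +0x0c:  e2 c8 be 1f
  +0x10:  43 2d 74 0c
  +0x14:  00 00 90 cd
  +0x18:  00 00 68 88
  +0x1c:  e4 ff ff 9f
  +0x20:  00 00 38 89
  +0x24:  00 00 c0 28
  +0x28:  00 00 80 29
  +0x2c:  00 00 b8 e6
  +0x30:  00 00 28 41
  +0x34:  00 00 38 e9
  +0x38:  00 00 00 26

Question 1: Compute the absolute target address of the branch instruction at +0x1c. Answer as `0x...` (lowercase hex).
[1c] e4 ff ff 9f → 0x9fffffe4
  top 7b → 0x4f → bnz [J]
  [24:0] imm=33554404 (s25→-28) = $-28
  target = base 0x0f54 + off 0x1c + 4 + imm -28 = 0x0f58

0x0f58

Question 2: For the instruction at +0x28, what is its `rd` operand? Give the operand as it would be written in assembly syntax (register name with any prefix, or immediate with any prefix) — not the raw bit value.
@+28  little-endian(00 00 80 29) = 0x29800000
  op=0x29800000>>25=0x14 ⇒ incr (R)
  [24:22] rd=6 = x6

x6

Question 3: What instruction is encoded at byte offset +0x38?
+0x38: 00 00 00 26 ⇒ word 0x26000000 (little)
  top 7b → 0x13 → pop [R]
  rd: (w>>22)&0x7=0x0 → x0

pop x0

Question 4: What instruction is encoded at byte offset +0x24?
incr x3

[24] 00 00 c0 28 → 0x28c00000
  top 7b → 0x14 → incr [R]
  [24:22] rd=3 = x3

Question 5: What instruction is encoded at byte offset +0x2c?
@+2c  little-endian(00 00 b8 e6) = 0xe6b80000
  top 7b → 0x73 → add [RR]
  [24:22] rd=2 = x2
  [21:19] rs=7 = x7

add x2, x7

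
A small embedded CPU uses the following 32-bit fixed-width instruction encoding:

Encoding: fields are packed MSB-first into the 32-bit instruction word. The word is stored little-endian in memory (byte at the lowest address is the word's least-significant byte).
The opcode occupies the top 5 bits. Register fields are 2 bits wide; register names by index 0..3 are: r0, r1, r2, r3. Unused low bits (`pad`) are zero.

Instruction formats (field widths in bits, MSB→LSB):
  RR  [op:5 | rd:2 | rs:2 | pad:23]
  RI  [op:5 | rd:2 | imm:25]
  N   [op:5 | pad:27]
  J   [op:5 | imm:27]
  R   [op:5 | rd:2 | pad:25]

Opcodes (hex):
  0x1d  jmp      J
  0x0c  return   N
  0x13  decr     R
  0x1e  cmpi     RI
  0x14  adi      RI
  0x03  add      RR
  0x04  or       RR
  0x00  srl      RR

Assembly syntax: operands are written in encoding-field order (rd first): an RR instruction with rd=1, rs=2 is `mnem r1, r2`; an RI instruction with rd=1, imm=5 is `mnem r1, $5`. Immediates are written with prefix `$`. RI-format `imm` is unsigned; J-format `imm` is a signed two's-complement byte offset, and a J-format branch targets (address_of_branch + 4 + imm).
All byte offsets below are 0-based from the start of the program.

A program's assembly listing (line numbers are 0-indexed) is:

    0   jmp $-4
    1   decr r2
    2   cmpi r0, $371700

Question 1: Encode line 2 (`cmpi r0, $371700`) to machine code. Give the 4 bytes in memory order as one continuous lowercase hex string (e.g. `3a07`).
2. cmpi fields op=0x1e:5|rd=0:2|imm=371700:25 → word f005abf4h → f4 ab 05 f0

f4ab05f0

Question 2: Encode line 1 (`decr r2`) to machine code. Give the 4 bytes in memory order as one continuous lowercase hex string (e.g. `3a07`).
L1: decr op=0x13:5|rd=2:2|pad=0:25 ⇒ 0x9c000000 ⇒ little 00 00 00 9c

0000009c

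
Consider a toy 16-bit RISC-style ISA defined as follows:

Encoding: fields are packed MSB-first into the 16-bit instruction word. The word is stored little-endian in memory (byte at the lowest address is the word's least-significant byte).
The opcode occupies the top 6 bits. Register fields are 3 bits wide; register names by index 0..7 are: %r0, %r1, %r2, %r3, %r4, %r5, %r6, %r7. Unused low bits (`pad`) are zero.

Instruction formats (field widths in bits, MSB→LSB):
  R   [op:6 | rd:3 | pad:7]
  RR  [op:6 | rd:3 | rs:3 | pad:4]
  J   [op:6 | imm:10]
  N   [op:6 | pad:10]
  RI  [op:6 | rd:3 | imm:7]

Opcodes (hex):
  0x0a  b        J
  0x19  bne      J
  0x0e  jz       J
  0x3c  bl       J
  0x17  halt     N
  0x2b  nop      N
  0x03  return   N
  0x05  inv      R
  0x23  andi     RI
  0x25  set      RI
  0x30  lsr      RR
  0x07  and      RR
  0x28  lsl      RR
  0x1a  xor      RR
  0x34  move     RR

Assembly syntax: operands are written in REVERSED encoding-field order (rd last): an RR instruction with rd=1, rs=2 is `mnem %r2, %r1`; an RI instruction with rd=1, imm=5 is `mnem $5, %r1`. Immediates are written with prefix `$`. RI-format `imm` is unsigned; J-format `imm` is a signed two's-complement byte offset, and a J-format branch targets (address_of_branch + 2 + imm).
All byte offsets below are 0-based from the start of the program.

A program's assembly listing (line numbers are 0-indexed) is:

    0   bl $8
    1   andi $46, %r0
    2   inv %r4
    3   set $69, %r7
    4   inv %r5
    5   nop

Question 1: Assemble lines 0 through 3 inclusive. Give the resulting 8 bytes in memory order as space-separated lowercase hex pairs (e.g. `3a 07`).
line 0 (bl): pack op=0x3c:6|imm=8:10 = 0xf008; little→ 08 f0
line 1 (andi): pack op=0x23:6|rd=0:3|imm=46:7 = 0x8c2e; little→ 2e 8c
line 2 (inv): pack op=0x5:6|rd=4:3|pad=0:7 = 0x1600; little→ 00 16
line 3 (set): pack op=0x25:6|rd=7:3|imm=69:7 = 0x97c5; little→ c5 97

08 f0 2e 8c 00 16 c5 97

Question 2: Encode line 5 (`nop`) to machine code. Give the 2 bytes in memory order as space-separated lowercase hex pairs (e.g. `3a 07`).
00 ac

line 5 (nop): pack op=0x2b:6|pad=0:10 = 0xac00; little→ 00 ac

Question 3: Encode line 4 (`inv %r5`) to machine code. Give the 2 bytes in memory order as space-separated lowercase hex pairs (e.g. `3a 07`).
4. inv fields op=0x5:6|rd=5:3|pad=0:7 → word 1680h → 80 16

80 16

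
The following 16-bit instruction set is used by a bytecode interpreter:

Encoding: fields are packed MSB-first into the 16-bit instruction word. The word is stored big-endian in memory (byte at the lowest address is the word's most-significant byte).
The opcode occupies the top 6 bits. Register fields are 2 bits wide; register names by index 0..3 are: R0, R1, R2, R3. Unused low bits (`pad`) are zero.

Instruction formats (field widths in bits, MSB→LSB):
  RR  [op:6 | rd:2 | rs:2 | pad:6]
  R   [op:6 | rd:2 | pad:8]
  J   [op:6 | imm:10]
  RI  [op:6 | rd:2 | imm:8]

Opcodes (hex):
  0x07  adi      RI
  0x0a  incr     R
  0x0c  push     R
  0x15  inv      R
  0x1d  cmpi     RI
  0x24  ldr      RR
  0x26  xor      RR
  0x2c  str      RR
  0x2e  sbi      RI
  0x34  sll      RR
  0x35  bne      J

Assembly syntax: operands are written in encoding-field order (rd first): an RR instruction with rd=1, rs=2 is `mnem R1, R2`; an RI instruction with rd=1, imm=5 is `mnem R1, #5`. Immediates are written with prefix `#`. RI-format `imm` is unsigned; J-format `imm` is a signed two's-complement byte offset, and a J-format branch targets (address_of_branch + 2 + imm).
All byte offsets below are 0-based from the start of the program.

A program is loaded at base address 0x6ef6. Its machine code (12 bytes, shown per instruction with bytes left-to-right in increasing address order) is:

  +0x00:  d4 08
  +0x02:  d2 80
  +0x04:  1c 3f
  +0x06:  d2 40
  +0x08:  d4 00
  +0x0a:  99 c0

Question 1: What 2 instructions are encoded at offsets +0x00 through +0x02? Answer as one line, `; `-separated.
off 0x00: read d4 08 as big → 0xd408
  op=0xd408>>10=0x35 ⇒ bne (J)
  imm@[9:0]=0x8 ⇒ #8
off 0x02: read d2 80 as big → 0xd280
  op=0xd280>>10=0x34 ⇒ sll (RR)
  rd@[9:8]=0x2 ⇒ R2
  rs@[7:6]=0x2 ⇒ R2

bne #8; sll R2, R2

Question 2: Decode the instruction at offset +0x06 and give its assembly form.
sll R2, R1

[06] d2 40 → 0xd240
  opcode bits[15:10]=0x34: sll/RR
  rd: (w>>8)&0x3=0x2 → R2
  rs: (w>>6)&0x3=0x1 → R1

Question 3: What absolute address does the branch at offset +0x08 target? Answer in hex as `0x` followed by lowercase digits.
@+08  big-endian(d4 00) = 0xd400
  opcode bits[15:10]=0x35: bne/J
  imm@[9:0]=0x0 ⇒ #0
  target = base 0x6ef6 + off 0x08 + 2 + imm 0 = 0x6f00

0x6f00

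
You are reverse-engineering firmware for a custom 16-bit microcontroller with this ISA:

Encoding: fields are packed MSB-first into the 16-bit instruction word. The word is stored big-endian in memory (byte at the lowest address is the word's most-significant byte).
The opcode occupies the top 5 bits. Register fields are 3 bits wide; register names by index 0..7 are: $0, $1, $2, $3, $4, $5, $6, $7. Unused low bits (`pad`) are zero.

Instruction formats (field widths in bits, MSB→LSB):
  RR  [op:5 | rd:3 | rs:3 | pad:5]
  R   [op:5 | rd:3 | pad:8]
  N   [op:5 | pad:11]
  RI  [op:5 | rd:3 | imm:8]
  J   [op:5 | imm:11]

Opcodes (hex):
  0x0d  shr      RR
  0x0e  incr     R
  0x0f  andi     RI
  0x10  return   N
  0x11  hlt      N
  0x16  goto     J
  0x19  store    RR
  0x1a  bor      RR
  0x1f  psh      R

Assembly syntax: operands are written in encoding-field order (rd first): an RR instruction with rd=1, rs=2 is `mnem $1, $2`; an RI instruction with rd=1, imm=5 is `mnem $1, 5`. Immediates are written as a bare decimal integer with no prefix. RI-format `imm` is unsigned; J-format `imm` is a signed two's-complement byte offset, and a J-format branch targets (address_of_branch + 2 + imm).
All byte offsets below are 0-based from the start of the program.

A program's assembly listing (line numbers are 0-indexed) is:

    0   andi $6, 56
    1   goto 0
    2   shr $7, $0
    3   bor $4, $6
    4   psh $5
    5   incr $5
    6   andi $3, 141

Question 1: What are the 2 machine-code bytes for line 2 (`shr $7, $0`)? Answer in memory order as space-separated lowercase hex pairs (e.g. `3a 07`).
6f 00

line 2 (shr): pack op=0xd:5|rd=7:3|rs=0:3|pad=0:5 = 0x6f00; big→ 6f 00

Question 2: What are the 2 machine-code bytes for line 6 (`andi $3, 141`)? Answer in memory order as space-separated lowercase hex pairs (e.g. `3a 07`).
7b 8d

line 6 (andi): pack op=0xf:5|rd=3:3|imm=141:8 = 0x7b8d; big→ 7b 8d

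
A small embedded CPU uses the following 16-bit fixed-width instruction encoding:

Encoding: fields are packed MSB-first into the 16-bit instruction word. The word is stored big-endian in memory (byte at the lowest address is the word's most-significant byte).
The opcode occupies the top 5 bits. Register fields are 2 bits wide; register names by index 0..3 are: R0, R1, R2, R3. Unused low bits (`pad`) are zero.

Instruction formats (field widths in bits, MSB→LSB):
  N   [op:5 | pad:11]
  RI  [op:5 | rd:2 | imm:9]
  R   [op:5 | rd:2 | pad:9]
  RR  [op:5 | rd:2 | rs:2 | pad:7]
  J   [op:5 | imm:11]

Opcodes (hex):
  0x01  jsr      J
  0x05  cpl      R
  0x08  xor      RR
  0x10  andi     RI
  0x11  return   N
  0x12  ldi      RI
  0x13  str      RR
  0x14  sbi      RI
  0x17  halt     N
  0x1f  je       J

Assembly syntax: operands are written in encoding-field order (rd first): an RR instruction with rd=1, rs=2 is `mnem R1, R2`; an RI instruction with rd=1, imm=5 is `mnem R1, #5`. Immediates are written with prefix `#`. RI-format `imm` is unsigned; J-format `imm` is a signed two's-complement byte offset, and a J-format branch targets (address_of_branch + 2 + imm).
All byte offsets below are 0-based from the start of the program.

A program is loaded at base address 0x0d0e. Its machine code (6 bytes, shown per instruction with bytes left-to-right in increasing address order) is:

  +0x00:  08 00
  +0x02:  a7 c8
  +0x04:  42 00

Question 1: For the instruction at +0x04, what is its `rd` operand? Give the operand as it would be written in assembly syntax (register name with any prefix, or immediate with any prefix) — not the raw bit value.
+0x04: 42 00 ⇒ word 0x4200 (big)
  top 5b → 0x8 → xor [RR]
  rd@[10:9]=0x1 ⇒ R1
  rs@[8:7]=0x0 ⇒ R0

R1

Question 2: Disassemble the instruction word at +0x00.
off 0x00: read 08 00 as big → 0x0800
  op=0x0800>>11=0x1 ⇒ jsr (J)
  imm@[10:0]=0x0 ⇒ #0

jsr #0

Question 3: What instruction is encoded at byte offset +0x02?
+0x02: a7 c8 ⇒ word 0xa7c8 (big)
  op=0xa7c8>>11=0x14 ⇒ sbi (RI)
  rd@[10:9]=0x3 ⇒ R3
  imm@[8:0]=0x1c8 ⇒ #456

sbi R3, #456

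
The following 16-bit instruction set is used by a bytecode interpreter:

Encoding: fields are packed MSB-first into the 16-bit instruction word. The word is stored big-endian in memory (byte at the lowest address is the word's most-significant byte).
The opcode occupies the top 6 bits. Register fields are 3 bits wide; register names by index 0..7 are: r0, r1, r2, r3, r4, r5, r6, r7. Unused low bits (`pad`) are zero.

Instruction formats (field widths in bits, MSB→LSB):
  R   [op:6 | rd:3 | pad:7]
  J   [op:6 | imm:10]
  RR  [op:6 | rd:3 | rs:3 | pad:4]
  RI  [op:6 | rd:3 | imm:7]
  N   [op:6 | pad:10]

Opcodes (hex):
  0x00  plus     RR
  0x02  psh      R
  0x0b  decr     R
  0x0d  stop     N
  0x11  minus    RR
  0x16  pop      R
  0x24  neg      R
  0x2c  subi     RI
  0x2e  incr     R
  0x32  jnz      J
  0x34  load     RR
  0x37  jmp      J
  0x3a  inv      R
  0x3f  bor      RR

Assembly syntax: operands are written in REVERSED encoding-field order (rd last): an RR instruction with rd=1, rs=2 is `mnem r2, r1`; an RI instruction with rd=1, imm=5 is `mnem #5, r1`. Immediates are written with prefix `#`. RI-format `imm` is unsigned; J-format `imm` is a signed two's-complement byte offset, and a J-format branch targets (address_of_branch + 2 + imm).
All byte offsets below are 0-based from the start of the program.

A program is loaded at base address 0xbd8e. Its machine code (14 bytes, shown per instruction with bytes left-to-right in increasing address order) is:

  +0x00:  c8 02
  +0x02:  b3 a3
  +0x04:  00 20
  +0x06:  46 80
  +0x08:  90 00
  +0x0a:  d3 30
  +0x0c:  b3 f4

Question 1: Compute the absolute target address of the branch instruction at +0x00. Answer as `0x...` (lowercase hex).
0xbd92

@+00  big-endian(c8 02) = 0xc802
  top 6b → 0x32 → jnz [J]
  imm: (w>>0)&0x3ff=0x2 → #2
  target = base 0xbd8e + off 0x00 + 2 + imm 2 = 0xbd92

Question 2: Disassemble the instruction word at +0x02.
subi #35, r7

off 0x02: read b3 a3 as big → 0xb3a3
  top 6b → 0x2c → subi [RI]
  rd@[9:7]=0x7 ⇒ r7
  imm@[6:0]=0x23 ⇒ #35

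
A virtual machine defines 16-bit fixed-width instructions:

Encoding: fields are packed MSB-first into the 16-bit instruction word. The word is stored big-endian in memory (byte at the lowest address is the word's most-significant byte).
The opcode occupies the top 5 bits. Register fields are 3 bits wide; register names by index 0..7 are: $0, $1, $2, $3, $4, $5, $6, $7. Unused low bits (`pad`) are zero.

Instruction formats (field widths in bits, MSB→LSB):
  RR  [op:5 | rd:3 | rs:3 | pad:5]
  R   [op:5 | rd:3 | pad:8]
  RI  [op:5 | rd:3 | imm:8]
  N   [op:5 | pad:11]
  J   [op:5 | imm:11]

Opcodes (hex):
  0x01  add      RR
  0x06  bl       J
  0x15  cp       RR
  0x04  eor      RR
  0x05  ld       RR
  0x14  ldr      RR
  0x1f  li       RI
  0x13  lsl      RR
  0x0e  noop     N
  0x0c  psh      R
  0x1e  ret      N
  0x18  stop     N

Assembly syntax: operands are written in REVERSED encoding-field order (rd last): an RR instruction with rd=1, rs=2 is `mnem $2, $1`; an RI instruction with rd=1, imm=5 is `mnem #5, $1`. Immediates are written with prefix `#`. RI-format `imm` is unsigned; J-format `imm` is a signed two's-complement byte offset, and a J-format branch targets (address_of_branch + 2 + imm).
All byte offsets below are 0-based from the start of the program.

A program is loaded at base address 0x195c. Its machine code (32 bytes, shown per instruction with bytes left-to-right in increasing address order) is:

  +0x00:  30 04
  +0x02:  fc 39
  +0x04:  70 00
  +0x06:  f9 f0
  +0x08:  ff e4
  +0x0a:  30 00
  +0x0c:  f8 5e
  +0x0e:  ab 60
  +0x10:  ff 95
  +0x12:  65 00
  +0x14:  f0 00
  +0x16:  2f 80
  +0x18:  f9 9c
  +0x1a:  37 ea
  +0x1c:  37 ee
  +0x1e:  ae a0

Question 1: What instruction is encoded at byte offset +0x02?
li #57, $4

+0x02: fc 39 ⇒ word 0xfc39 (big)
  op=0xfc39>>11=0x1f ⇒ li (RI)
  rd: (w>>8)&0x7=0x4 → $4
  imm: (w>>0)&0xff=0x39 → #57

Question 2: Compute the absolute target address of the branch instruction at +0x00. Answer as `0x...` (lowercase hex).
0x1962

[00] 30 04 → 0x3004
  opcode bits[15:11]=0x6: bl/J
  imm: (w>>0)&0x7ff=0x4 → #4
  target = base 0x195c + off 0x00 + 2 + imm 4 = 0x1962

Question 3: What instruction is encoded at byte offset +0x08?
@+08  big-endian(ff e4) = 0xffe4
  op=0xffe4>>11=0x1f ⇒ li (RI)
  rd: (w>>8)&0x7=0x7 → $7
  imm: (w>>0)&0xff=0xe4 → #228

li #228, $7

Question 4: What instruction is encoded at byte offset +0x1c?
off 0x1c: read 37 ee as big → 0x37ee
  top 5b → 0x6 → bl [J]
  [10:0] imm=2030 (s11→-18) = #-18

bl #-18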